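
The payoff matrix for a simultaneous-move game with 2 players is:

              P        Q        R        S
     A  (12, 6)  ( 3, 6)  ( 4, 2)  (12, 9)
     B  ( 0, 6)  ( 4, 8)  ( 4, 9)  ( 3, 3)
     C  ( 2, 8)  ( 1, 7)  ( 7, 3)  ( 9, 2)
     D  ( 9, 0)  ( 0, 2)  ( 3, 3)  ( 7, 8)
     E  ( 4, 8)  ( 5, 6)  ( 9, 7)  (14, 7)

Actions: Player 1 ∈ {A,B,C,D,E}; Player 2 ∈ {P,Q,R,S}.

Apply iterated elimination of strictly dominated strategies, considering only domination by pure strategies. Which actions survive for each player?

P1 drop B (E beats it: P:4>0 Q:5>4 R:9>4 S:14>3)
P1 drop C (E beats it: P:4>2 Q:5>1 R:9>7 S:14>9)
P1 drop D (A beats it: P:12>9 Q:3>0 R:4>3 S:12>7)
P2 drop Q (S beats it: A:9>6 E:7>6)
P2 drop R (P beats it: A:6>2 E:8>7)
P1→{A,E} P2→{P,S}

Remaining: P1:{A,E} P2:{P,S}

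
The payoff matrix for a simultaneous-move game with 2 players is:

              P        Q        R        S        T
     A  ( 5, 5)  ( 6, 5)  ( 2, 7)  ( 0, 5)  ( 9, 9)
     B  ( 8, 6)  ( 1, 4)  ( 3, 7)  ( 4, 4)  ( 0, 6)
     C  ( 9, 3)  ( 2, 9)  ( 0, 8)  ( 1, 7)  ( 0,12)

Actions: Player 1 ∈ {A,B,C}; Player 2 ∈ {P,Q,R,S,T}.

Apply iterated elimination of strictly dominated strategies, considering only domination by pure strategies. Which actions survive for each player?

P2 drop P (R beats it: A:7>5 B:7>6 C:8>3)
P2 drop Q (T beats it: A:9>5 B:6>4 C:12>9)
P2 drop S (R beats it: A:7>5 B:7>4 C:8>7)
P1 drop C (A beats it: R:2>0 T:9>0)
P1→{A,B} P2→{R,T}

Survivors P1:{A,B} P2:{R,T}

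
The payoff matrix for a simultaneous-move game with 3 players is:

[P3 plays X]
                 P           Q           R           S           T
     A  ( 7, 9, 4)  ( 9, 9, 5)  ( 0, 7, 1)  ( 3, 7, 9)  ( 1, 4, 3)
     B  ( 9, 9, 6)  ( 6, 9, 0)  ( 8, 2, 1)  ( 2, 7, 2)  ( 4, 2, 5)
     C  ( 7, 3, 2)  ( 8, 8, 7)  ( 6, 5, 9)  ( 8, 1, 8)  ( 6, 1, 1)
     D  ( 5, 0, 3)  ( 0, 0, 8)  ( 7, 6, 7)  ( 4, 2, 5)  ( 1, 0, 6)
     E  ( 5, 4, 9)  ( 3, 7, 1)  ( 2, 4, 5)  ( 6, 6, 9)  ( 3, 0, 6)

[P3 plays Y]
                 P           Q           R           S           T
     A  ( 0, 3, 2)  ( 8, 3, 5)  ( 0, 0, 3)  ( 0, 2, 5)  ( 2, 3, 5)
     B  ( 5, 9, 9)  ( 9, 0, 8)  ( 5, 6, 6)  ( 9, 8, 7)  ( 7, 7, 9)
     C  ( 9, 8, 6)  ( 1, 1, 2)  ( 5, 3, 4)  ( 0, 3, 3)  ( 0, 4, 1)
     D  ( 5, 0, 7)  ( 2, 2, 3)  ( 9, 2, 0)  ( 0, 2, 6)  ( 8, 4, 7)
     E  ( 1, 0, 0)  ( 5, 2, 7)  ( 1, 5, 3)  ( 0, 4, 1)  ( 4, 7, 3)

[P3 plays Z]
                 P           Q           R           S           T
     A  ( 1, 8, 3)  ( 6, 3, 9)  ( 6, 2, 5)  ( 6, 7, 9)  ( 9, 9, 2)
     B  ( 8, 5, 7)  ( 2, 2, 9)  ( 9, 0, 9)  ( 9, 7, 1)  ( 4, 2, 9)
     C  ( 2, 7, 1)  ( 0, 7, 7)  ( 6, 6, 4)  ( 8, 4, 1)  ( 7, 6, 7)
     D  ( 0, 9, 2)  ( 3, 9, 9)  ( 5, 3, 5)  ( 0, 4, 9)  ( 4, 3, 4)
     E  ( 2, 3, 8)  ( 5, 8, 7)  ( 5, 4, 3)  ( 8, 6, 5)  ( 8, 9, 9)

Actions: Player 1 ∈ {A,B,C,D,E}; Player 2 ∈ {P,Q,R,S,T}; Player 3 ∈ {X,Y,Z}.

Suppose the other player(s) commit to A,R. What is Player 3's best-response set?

u_3(X vs A,R) = 1
u_3(Y vs A,R) = 3
u_3(Z vs A,R) = 5
max payoff 5 at {Z}

argmax u_3 = {Z}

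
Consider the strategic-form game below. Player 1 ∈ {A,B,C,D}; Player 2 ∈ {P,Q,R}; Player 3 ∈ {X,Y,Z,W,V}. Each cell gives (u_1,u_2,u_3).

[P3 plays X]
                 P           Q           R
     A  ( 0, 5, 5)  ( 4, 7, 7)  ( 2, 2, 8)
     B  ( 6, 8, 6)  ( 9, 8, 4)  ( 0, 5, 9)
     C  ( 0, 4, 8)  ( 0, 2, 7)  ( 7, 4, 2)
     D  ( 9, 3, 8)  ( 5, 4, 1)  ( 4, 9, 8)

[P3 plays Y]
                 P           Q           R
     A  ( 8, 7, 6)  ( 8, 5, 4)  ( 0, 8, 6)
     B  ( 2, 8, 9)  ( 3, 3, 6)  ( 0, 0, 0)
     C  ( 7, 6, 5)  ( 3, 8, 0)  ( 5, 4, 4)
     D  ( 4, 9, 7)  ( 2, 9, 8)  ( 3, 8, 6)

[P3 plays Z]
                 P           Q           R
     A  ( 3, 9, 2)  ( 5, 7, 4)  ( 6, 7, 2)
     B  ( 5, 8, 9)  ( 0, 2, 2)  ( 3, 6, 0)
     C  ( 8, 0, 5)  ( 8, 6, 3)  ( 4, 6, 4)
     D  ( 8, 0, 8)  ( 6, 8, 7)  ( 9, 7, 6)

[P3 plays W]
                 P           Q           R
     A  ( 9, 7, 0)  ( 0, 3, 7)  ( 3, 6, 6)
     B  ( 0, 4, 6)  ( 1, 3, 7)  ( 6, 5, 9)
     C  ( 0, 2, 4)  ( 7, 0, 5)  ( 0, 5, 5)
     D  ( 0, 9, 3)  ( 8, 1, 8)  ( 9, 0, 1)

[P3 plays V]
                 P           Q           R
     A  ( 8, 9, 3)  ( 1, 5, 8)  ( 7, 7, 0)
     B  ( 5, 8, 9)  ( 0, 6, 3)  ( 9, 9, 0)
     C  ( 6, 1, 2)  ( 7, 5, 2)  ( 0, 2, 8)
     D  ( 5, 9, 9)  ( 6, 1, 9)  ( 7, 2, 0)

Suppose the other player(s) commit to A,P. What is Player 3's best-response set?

u_3(X vs A,P) = 5
u_3(Y vs A,P) = 6
u_3(Z vs A,P) = 2
u_3(W vs A,P) = 0
u_3(V vs A,P) = 3
max payoff 6 at {Y}

argmax u_3 = {Y}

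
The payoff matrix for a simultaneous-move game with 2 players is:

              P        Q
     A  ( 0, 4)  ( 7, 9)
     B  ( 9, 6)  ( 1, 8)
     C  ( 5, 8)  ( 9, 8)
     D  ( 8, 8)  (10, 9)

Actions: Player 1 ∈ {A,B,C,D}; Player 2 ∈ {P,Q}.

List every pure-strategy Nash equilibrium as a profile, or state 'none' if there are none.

NE set: (D,Q)

(A,P): not NE [P1→B gives 9>0; P2→Q gives 9>4]
(A,Q): not NE [P1→D gives 10>7]
(B,P): not NE [P2→Q gives 8>6]
(B,Q): not NE [P1→D gives 10>1]
(C,P): not NE [P1→B gives 9>5]
(C,Q): not NE [P1→D gives 10>9]
(D,P): not NE [P1→B gives 9>8; P2→Q gives 9>8]
(D,Q): NE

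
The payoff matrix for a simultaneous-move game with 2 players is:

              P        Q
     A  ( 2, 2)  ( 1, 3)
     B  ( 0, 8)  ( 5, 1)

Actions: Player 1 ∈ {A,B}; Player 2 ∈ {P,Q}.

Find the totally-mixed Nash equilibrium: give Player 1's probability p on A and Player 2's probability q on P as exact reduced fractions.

P1 indiff ⇒ q·2+(1-q)·1 = q·0+(1-q)·5 ⇒ q(2) = (1-q)(4) ⇒ q = 2/3
P2 indiff ⇒ p·2+(1-p)·8 = p·3+(1-p)·1 ⇒ p(-1) = (1-p)(-7) ⇒ p = 7/8

(p,q) = (7/8, 2/3)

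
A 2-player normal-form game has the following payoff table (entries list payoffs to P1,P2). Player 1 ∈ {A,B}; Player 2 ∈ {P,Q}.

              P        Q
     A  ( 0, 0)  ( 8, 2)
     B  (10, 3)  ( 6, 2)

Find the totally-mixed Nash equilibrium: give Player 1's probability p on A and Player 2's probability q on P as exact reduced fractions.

p=1/3, q=1/6

P1 indiff ⇒ q·0+(1-q)·8 = q·10+(1-q)·6 ⇒ q(-10) = (1-q)(-2) ⇒ q = 1/6
P2 indiff ⇒ p·0+(1-p)·3 = p·2+(1-p)·2 ⇒ p(-2) = (1-p)(-1) ⇒ p = 1/3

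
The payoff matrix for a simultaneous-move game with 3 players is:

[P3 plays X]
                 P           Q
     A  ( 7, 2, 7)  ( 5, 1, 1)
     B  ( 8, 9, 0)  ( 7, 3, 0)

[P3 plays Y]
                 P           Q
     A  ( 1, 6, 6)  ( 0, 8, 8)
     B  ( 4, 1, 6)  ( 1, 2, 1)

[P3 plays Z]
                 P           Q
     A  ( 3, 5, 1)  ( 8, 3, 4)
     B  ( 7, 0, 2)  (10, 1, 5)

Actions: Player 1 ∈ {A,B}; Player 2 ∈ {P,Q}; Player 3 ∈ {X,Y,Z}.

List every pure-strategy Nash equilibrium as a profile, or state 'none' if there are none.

Nash profiles: (B,Q,Z)

(A,P,X): not NE [P1→B gives 8>7]
(A,P,Y): not NE [P1→B gives 4>1; P2→Q gives 8>6; P3→X gives 7>6]
(A,P,Z): not NE [P1→B gives 7>3; P3→X gives 7>1]
(A,Q,X): not NE [P1→B gives 7>5; P2→P gives 2>1; P3→Y gives 8>1]
(A,Q,Y): not NE [P1→B gives 1>0]
(A,Q,Z): not NE [P1→B gives 10>8; P2→P gives 5>3; P3→Y gives 8>4]
(B,P,X): not NE [P3→Y gives 6>0]
(B,P,Y): not NE [P2→Q gives 2>1]
(B,P,Z): not NE [P2→Q gives 1>0; P3→Y gives 6>2]
(B,Q,X): not NE [P2→P gives 9>3; P3→Z gives 5>0]
(B,Q,Y): not NE [P3→Z gives 5>1]
(B,Q,Z): NE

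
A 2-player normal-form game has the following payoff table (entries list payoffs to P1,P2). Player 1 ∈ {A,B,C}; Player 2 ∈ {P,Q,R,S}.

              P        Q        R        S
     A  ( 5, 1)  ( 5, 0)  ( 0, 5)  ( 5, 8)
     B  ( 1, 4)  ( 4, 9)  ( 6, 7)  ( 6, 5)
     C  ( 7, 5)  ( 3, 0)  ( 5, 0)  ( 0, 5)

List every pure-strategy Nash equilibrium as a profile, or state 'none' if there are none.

(A,P): not NE [P1→C gives 7>5; P2→S gives 8>1]
(A,Q): not NE [P2→S gives 8>0]
(A,R): not NE [P1→B gives 6>0; P2→S gives 8>5]
(A,S): not NE [P1→B gives 6>5]
(B,P): not NE [P1→C gives 7>1; P2→Q gives 9>4]
(B,Q): not NE [P1→A gives 5>4]
(B,R): not NE [P2→Q gives 9>7]
(B,S): not NE [P2→Q gives 9>5]
(C,P): NE
(C,Q): not NE [P1→A gives 5>3; P2→S gives 5>0]
(C,R): not NE [P1→B gives 6>5; P2→S gives 5>0]
(C,S): not NE [P1→B gives 6>0]

NE set: (C,P)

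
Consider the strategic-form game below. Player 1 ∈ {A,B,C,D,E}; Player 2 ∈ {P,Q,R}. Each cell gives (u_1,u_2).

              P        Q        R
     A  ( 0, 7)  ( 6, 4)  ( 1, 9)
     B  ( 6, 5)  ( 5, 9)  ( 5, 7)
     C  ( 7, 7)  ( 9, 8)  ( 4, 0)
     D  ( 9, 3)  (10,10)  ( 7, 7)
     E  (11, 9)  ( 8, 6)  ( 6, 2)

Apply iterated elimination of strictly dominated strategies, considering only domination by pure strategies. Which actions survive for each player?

IESDS → P1:{D,E} P2:{P,Q}

P1 drop A (C beats it: P:7>0 Q:9>6 R:4>1)
P1 drop B (D beats it: P:9>6 Q:10>5 R:7>5)
P1 drop C (D beats it: P:9>7 Q:10>9 R:7>4)
P2 drop R (Q beats it: D:10>7 E:6>2)
P1→{D,E} P2→{P,Q}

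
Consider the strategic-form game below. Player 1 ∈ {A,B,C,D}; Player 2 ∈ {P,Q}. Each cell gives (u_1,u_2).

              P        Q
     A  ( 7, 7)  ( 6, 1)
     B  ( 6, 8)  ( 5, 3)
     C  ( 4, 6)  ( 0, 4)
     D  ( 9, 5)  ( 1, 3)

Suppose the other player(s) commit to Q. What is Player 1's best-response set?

u_1(A vs Q) = 6
u_1(B vs Q) = 5
u_1(C vs Q) = 0
u_1(D vs Q) = 1
max payoff 6 at {A}

argmax u_1 = {A}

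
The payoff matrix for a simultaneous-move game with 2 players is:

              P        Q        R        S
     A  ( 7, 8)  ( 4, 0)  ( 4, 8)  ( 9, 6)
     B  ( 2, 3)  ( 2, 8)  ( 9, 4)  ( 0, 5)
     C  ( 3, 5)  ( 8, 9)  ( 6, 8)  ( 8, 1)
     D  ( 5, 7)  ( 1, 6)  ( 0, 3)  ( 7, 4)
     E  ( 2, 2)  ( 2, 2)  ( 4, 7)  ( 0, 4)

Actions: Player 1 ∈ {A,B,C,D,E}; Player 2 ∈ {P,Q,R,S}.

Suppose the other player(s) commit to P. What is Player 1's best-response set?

u_1(A vs P) = 7
u_1(B vs P) = 2
u_1(C vs P) = 3
u_1(D vs P) = 5
u_1(E vs P) = 2
max payoff 7 at {A}

BR_1 = {A}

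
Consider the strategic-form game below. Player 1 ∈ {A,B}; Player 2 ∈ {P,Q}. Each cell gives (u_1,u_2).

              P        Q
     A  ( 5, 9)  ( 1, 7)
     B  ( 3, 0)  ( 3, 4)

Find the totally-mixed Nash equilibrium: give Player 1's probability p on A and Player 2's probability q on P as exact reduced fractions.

P1 indiff ⇒ q·5+(1-q)·1 = q·3+(1-q)·3 ⇒ q(2) = (1-q)(2) ⇒ q = 1/2
P2 indiff ⇒ p·9+(1-p)·0 = p·7+(1-p)·4 ⇒ p(2) = (1-p)(4) ⇒ p = 2/3

p=2/3, q=1/2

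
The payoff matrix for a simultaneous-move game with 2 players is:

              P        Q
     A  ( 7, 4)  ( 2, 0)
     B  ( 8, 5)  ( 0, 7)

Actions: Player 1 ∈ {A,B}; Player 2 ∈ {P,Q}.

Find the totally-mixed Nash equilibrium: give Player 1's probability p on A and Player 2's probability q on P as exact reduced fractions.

(p,q) = (1/3, 2/3)

P1 indiff ⇒ q·7+(1-q)·2 = q·8+(1-q)·0 ⇒ q(-1) = (1-q)(-2) ⇒ q = 2/3
P2 indiff ⇒ p·4+(1-p)·5 = p·0+(1-p)·7 ⇒ p(4) = (1-p)(2) ⇒ p = 1/3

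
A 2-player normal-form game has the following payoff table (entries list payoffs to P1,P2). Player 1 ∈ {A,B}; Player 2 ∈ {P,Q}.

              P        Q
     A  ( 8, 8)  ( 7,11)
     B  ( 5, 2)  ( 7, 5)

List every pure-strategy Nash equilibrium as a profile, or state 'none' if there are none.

Nash profiles: (A,Q), (B,Q)

(A,P): not NE [P2→Q gives 11>8]
(A,Q): NE
(B,P): not NE [P1→A gives 8>5; P2→Q gives 5>2]
(B,Q): NE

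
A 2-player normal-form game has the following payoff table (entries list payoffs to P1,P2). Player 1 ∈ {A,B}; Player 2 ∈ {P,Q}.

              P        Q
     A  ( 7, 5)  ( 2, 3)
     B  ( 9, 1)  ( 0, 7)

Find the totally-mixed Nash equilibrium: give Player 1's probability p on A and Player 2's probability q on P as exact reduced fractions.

p=3/4, q=1/2

P1 indiff ⇒ q·7+(1-q)·2 = q·9+(1-q)·0 ⇒ q(-2) = (1-q)(-2) ⇒ q = 1/2
P2 indiff ⇒ p·5+(1-p)·1 = p·3+(1-p)·7 ⇒ p(2) = (1-p)(6) ⇒ p = 3/4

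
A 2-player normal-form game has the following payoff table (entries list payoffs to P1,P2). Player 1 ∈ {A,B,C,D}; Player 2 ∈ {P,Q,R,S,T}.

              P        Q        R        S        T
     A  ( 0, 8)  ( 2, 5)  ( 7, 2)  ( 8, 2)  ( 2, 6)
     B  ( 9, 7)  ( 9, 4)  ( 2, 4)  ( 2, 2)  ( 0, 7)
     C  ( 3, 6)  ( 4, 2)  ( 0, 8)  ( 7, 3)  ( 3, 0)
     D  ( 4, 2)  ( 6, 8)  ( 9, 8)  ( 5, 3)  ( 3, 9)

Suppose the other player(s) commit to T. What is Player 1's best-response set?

P1 best: {C,D}

u_1(A vs T) = 2
u_1(B vs T) = 0
u_1(C vs T) = 3
u_1(D vs T) = 3
max payoff 3 at {C,D}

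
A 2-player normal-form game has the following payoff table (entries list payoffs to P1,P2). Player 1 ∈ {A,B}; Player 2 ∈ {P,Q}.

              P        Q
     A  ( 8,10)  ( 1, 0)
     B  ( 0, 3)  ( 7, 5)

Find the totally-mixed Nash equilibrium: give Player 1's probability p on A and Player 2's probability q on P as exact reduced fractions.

P1 mixes 1/6 on A; P2 mixes 3/7 on P

P1 indiff ⇒ q·8+(1-q)·1 = q·0+(1-q)·7 ⇒ q(8) = (1-q)(6) ⇒ q = 3/7
P2 indiff ⇒ p·10+(1-p)·3 = p·0+(1-p)·5 ⇒ p(10) = (1-p)(2) ⇒ p = 1/6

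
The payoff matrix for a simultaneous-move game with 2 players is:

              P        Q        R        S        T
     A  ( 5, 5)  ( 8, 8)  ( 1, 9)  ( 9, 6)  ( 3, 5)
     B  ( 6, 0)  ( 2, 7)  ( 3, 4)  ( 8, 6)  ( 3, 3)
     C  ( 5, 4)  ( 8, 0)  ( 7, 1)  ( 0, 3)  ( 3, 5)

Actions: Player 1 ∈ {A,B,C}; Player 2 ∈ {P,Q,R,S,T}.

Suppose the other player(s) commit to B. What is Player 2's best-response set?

argmax u_2 = {Q}

u_2(P vs B) = 0
u_2(Q vs B) = 7
u_2(R vs B) = 4
u_2(S vs B) = 6
u_2(T vs B) = 3
max payoff 7 at {Q}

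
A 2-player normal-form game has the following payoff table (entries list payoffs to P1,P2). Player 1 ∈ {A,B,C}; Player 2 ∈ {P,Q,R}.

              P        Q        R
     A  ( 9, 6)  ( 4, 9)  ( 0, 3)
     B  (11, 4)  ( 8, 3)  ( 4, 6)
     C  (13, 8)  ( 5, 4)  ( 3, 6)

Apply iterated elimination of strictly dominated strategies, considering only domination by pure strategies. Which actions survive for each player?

Survivors P1:{B,C} P2:{P,R}

P1 drop A (B beats it: P:11>9 Q:8>4 R:4>0)
P2 drop Q (P beats it: B:4>3 C:8>4)
P1→{B,C} P2→{P,R}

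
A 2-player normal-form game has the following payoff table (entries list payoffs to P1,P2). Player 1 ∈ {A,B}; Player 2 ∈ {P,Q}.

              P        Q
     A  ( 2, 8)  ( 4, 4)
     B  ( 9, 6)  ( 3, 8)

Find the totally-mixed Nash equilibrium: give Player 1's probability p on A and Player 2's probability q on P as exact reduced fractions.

P1 indiff ⇒ q·2+(1-q)·4 = q·9+(1-q)·3 ⇒ q(-7) = (1-q)(-1) ⇒ q = 1/8
P2 indiff ⇒ p·8+(1-p)·6 = p·4+(1-p)·8 ⇒ p(4) = (1-p)(2) ⇒ p = 1/3

(p,q) = (1/3, 1/8)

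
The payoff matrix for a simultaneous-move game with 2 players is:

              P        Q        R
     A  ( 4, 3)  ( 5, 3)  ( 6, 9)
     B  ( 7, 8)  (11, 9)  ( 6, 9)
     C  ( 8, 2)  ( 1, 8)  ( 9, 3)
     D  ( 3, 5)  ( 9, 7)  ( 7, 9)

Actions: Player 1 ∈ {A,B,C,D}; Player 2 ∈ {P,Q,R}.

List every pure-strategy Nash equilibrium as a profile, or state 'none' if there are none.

NE set: (B,Q)

(A,P): not NE [P1→C gives 8>4; P2→R gives 9>3]
(A,Q): not NE [P1→B gives 11>5; P2→R gives 9>3]
(A,R): not NE [P1→C gives 9>6]
(B,P): not NE [P1→C gives 8>7; P2→R gives 9>8]
(B,Q): NE
(B,R): not NE [P1→C gives 9>6]
(C,P): not NE [P2→Q gives 8>2]
(C,Q): not NE [P1→B gives 11>1]
(C,R): not NE [P2→Q gives 8>3]
(D,P): not NE [P1→C gives 8>3; P2→R gives 9>5]
(D,Q): not NE [P1→B gives 11>9; P2→R gives 9>7]
(D,R): not NE [P1→C gives 9>7]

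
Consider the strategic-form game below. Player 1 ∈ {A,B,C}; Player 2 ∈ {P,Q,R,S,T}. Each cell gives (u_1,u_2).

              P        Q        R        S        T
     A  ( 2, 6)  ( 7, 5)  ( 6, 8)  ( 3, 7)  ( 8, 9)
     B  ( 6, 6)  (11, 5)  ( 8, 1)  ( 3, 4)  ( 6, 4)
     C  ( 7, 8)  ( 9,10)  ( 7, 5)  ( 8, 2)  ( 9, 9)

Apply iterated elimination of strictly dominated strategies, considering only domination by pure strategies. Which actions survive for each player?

IESDS → P1:{B,C} P2:{P,Q}

P1 drop A (C beats it: P:7>2 Q:9>7 R:7>6 S:8>3 T:9>8)
P2 drop R (P beats it: B:6>1 C:8>5)
P2 drop S (P beats it: B:6>4 C:8>2)
P2 drop T (Q beats it: B:5>4 C:10>9)
P1→{B,C} P2→{P,Q}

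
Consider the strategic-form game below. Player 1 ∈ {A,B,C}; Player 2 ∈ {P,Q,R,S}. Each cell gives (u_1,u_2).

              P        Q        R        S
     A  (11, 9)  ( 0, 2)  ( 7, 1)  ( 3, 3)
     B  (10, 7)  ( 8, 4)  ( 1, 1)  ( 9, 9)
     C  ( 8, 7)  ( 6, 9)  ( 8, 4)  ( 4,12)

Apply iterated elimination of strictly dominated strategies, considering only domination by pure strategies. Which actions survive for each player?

P2 drop Q (S beats it: A:3>2 B:9>4 C:12>9)
P2 drop R (P beats it: A:9>1 B:7>1 C:7>4)
P1 drop C (B beats it: P:10>8 S:9>4)
P1→{A,B} P2→{P,S}

Remaining: P1:{A,B} P2:{P,S}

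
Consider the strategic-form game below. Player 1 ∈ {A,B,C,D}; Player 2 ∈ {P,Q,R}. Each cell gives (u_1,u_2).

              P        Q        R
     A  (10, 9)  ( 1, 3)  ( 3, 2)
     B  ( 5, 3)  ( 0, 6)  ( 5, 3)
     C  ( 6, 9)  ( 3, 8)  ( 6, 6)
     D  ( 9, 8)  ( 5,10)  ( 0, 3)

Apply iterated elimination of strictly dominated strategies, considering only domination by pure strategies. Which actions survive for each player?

P1 drop B (C beats it: P:6>5 Q:3>0 R:6>5)
P2 drop R (P beats it: A:9>2 C:9>6 D:8>3)
P1 drop C (D beats it: P:9>6 Q:5>3)
P1→{A,D} P2→{P,Q}

Remaining: P1:{A,D} P2:{P,Q}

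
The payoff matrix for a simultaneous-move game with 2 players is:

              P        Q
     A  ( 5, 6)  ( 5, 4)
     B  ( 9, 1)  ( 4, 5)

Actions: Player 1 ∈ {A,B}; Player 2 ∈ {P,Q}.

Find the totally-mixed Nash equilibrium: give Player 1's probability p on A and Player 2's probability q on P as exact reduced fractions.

P1 mixes 2/3 on A; P2 mixes 1/5 on P

P1 indiff ⇒ q·5+(1-q)·5 = q·9+(1-q)·4 ⇒ q(-4) = (1-q)(-1) ⇒ q = 1/5
P2 indiff ⇒ p·6+(1-p)·1 = p·4+(1-p)·5 ⇒ p(2) = (1-p)(4) ⇒ p = 2/3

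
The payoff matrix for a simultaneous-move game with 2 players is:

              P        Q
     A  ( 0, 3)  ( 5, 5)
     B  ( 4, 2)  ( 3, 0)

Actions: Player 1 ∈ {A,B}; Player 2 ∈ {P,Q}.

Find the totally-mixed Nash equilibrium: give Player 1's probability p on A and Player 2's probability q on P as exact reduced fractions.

P1 indiff ⇒ q·0+(1-q)·5 = q·4+(1-q)·3 ⇒ q(-4) = (1-q)(-2) ⇒ q = 1/3
P2 indiff ⇒ p·3+(1-p)·2 = p·5+(1-p)·0 ⇒ p(-2) = (1-p)(-2) ⇒ p = 1/2

p=1/2, q=1/3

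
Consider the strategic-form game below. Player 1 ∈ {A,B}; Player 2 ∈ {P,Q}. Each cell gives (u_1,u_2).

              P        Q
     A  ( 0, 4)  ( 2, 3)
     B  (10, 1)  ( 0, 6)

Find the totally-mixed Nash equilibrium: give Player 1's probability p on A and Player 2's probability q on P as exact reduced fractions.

p=5/6, q=1/6

P1 indiff ⇒ q·0+(1-q)·2 = q·10+(1-q)·0 ⇒ q(-10) = (1-q)(-2) ⇒ q = 1/6
P2 indiff ⇒ p·4+(1-p)·1 = p·3+(1-p)·6 ⇒ p(1) = (1-p)(5) ⇒ p = 5/6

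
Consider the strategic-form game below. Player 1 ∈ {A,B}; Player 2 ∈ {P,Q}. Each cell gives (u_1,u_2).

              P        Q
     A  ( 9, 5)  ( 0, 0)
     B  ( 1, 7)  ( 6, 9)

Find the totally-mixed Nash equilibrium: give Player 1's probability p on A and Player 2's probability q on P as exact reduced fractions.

P1 indiff ⇒ q·9+(1-q)·0 = q·1+(1-q)·6 ⇒ q(8) = (1-q)(6) ⇒ q = 3/7
P2 indiff ⇒ p·5+(1-p)·7 = p·0+(1-p)·9 ⇒ p(5) = (1-p)(2) ⇒ p = 2/7

P1 mixes 2/7 on A; P2 mixes 3/7 on P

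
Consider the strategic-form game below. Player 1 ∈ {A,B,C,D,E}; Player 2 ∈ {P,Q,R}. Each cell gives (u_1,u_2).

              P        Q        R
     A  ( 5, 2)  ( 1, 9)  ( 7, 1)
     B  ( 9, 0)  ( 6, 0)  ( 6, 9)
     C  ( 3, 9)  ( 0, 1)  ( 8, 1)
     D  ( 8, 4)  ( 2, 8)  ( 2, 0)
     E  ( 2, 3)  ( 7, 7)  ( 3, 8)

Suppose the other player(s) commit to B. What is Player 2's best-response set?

BR_2 = {R}

u_2(P vs B) = 0
u_2(Q vs B) = 0
u_2(R vs B) = 9
max payoff 9 at {R}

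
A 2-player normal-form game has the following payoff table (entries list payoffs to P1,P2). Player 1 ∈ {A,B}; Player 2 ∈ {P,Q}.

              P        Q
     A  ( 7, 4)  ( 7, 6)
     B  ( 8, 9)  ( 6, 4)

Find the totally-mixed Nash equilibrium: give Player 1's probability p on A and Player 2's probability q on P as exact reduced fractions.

(p,q) = (5/7, 1/2)

P1 indiff ⇒ q·7+(1-q)·7 = q·8+(1-q)·6 ⇒ q(-1) = (1-q)(-1) ⇒ q = 1/2
P2 indiff ⇒ p·4+(1-p)·9 = p·6+(1-p)·4 ⇒ p(-2) = (1-p)(-5) ⇒ p = 5/7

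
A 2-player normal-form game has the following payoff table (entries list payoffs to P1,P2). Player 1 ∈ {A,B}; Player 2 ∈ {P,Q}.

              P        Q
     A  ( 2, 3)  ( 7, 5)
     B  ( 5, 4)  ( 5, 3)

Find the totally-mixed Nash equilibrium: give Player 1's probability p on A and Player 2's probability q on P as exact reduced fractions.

(p,q) = (1/3, 2/5)

P1 indiff ⇒ q·2+(1-q)·7 = q·5+(1-q)·5 ⇒ q(-3) = (1-q)(-2) ⇒ q = 2/5
P2 indiff ⇒ p·3+(1-p)·4 = p·5+(1-p)·3 ⇒ p(-2) = (1-p)(-1) ⇒ p = 1/3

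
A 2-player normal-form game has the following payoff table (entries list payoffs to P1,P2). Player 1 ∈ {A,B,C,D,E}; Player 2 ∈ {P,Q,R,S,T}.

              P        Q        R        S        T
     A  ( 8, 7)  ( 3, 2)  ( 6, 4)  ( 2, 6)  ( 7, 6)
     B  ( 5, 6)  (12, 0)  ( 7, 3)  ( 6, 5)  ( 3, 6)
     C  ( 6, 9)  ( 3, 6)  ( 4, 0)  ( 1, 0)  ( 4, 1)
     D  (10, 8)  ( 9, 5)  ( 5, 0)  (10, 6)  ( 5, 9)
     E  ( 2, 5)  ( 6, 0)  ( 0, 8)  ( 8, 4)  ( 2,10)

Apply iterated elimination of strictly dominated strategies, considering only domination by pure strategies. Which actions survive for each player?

P1 drop C (D beats it: P:10>6 Q:9>3 R:5>4 S:10>1 T:5>4)
P1 drop E (D beats it: P:10>2 Q:9>6 R:5>0 S:10>8 T:5>2)
P2 drop Q (P beats it: A:7>2 B:6>0 D:8>5)
P2 drop R (P beats it: A:7>4 B:6>3 D:8>0)
P1 drop B (D beats it: P:10>5 S:10>6 T:5>3)
P2 drop S (P beats it: A:7>6 D:8>6)
P1→{A,D} P2→{P,T}

Survivors P1:{A,D} P2:{P,T}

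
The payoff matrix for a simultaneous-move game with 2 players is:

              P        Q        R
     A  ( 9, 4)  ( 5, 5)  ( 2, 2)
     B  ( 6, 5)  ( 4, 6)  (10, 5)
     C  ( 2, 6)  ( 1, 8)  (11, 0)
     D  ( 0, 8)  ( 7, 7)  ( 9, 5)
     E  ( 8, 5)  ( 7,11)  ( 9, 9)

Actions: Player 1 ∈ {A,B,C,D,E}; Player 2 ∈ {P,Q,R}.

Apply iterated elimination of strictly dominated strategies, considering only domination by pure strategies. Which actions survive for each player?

IESDS → P1:{A,D,E} P2:{P,Q}

P2 drop R (Q beats it: A:5>2 B:6>5 C:8>0 D:7>5 E:11>9)
P1 drop B (A beats it: P:9>6 Q:5>4)
P1 drop C (A beats it: P:9>2 Q:5>1)
P1→{A,D,E} P2→{P,Q}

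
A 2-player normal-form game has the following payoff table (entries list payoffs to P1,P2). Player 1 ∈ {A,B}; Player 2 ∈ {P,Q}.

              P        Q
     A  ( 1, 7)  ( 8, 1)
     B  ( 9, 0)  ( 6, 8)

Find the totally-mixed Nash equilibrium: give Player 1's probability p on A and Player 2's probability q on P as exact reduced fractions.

p=4/7, q=1/5

P1 indiff ⇒ q·1+(1-q)·8 = q·9+(1-q)·6 ⇒ q(-8) = (1-q)(-2) ⇒ q = 1/5
P2 indiff ⇒ p·7+(1-p)·0 = p·1+(1-p)·8 ⇒ p(6) = (1-p)(8) ⇒ p = 4/7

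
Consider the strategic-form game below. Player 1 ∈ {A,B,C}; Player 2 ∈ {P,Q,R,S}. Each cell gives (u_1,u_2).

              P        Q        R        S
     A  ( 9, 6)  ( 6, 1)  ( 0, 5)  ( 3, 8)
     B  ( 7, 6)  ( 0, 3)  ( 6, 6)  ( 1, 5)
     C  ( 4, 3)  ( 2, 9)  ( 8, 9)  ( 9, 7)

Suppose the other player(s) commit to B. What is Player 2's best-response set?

BR_2 = {P,R}

u_2(P vs B) = 6
u_2(Q vs B) = 3
u_2(R vs B) = 6
u_2(S vs B) = 5
max payoff 6 at {P,R}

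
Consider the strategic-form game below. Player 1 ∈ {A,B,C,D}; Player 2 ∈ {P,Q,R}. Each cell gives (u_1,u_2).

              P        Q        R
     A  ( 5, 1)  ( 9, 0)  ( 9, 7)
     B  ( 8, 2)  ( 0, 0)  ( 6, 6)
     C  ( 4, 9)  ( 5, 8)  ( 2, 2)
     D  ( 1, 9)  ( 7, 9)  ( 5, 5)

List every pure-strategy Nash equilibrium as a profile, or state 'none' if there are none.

(A,P): not NE [P1→B gives 8>5; P2→R gives 7>1]
(A,Q): not NE [P2→R gives 7>0]
(A,R): NE
(B,P): not NE [P2→R gives 6>2]
(B,Q): not NE [P1→A gives 9>0; P2→R gives 6>0]
(B,R): not NE [P1→A gives 9>6]
(C,P): not NE [P1→B gives 8>4]
(C,Q): not NE [P1→A gives 9>5; P2→P gives 9>8]
(C,R): not NE [P1→A gives 9>2; P2→P gives 9>2]
(D,P): not NE [P1→B gives 8>1]
(D,Q): not NE [P1→A gives 9>7]
(D,R): not NE [P1→A gives 9>5; P2→Q gives 9>5]

Nash profiles: (A,R)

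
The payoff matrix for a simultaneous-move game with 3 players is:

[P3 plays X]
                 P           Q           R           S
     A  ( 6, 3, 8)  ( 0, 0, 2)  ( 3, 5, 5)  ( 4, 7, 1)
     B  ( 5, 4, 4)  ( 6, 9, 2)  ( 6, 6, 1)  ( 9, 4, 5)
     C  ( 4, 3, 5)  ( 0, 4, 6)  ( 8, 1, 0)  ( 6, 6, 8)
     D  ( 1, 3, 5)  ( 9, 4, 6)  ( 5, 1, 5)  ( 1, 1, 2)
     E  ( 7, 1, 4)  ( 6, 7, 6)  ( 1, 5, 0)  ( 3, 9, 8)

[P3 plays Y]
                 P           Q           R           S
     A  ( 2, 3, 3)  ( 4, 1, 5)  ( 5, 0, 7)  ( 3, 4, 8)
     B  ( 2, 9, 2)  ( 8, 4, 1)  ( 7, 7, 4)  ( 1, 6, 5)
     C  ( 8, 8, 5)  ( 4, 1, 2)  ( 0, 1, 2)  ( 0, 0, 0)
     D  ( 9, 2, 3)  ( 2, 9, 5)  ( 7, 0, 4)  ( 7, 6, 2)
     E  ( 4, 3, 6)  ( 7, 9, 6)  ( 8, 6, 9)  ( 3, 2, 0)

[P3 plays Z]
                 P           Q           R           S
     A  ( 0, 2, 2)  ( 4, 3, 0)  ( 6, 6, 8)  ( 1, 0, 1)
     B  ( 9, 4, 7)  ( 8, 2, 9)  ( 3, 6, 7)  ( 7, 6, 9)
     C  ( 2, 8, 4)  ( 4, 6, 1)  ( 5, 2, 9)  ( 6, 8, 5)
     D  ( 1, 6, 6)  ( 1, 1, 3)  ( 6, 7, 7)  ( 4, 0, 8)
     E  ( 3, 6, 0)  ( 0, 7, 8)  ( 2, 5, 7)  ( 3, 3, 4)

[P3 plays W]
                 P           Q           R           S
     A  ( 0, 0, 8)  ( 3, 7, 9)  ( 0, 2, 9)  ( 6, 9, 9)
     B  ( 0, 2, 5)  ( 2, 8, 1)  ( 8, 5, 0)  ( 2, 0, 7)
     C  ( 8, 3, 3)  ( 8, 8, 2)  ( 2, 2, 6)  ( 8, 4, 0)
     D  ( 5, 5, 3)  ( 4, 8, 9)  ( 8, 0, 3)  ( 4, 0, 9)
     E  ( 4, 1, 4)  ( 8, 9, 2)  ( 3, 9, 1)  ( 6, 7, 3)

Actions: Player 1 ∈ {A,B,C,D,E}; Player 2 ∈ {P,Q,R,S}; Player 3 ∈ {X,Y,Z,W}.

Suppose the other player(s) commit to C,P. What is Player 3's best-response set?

P3 best: {X,Y}

u_3(X vs C,P) = 5
u_3(Y vs C,P) = 5
u_3(Z vs C,P) = 4
u_3(W vs C,P) = 3
max payoff 5 at {X,Y}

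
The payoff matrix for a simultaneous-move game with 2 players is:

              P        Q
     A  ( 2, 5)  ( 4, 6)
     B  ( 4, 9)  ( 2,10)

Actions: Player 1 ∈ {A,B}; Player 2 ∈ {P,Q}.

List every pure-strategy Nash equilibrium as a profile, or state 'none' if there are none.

(A,P): not NE [P1→B gives 4>2; P2→Q gives 6>5]
(A,Q): NE
(B,P): not NE [P2→Q gives 10>9]
(B,Q): not NE [P1→A gives 4>2]

NE set: (A,Q)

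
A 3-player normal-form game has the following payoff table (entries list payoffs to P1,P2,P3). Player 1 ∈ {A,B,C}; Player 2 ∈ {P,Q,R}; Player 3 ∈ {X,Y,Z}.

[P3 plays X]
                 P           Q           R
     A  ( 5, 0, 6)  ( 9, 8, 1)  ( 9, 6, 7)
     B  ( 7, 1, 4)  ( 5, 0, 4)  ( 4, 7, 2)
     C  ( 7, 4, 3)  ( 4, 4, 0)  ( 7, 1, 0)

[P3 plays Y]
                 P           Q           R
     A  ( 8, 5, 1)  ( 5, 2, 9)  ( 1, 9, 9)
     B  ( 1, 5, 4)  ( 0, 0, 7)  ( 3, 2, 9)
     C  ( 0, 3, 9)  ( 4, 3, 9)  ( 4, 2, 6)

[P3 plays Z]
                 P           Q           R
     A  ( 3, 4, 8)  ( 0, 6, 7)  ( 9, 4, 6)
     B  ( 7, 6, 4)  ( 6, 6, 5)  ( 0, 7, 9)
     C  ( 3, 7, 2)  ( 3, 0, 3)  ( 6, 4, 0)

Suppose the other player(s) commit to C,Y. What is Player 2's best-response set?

P2 best: {P,Q}

u_2(P vs C,Y) = 3
u_2(Q vs C,Y) = 3
u_2(R vs C,Y) = 2
max payoff 3 at {P,Q}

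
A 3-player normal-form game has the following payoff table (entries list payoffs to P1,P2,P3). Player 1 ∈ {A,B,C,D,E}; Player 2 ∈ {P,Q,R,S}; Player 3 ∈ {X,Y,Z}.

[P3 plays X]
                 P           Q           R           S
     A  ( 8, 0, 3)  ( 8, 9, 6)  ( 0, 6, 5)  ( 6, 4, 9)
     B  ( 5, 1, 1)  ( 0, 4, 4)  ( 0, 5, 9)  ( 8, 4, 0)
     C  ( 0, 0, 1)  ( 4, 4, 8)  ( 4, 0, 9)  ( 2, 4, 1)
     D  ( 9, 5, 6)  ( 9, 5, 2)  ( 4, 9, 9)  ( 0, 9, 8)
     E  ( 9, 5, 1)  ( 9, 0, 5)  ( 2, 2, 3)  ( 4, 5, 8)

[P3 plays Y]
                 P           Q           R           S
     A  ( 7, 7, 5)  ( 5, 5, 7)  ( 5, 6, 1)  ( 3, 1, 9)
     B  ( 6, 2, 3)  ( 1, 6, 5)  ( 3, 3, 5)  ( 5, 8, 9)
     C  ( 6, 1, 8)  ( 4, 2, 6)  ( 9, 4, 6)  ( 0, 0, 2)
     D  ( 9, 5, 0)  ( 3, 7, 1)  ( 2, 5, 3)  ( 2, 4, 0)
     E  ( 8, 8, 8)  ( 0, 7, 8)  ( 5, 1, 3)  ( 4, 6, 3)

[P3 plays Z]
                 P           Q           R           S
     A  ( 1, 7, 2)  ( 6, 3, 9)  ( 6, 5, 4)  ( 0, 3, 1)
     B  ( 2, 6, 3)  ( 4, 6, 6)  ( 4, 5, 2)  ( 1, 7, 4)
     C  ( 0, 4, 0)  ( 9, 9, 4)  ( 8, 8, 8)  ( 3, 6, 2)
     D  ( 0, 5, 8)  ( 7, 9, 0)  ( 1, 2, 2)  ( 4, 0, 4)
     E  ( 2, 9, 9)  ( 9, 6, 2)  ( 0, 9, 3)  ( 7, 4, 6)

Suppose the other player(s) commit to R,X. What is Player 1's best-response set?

u_1(A vs R,X) = 0
u_1(B vs R,X) = 0
u_1(C vs R,X) = 4
u_1(D vs R,X) = 4
u_1(E vs R,X) = 2
max payoff 4 at {C,D}

BR_1 = {C,D}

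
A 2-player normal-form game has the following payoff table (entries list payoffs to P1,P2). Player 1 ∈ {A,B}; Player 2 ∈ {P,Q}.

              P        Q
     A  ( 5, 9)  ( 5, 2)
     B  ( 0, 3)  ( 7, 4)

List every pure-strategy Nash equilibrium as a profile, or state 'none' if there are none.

PSNE = {(A,P), (B,Q)}

(A,P): NE
(A,Q): not NE [P1→B gives 7>5; P2→P gives 9>2]
(B,P): not NE [P1→A gives 5>0; P2→Q gives 4>3]
(B,Q): NE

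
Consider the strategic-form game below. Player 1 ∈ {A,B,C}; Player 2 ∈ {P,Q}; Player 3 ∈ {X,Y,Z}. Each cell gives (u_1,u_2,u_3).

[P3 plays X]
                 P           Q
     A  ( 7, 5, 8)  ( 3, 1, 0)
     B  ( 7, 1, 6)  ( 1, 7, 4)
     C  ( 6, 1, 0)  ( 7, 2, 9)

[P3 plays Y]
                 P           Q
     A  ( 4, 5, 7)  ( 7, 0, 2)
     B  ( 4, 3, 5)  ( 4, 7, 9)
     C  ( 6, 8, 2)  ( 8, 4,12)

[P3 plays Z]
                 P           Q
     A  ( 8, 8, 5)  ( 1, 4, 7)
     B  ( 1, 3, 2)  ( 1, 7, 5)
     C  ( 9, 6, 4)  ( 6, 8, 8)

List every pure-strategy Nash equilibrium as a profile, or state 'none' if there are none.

NE set: (A,P,X)

(A,P,X): NE
(A,P,Y): not NE [P1→C gives 6>4; P3→X gives 8>7]
(A,P,Z): not NE [P1→C gives 9>8; P3→X gives 8>5]
(A,Q,X): not NE [P1→C gives 7>3; P2→P gives 5>1; P3→Z gives 7>0]
(A,Q,Y): not NE [P1→C gives 8>7; P2→P gives 5>0; P3→Z gives 7>2]
(A,Q,Z): not NE [P1→C gives 6>1; P2→P gives 8>4]
(B,P,X): not NE [P2→Q gives 7>1]
(B,P,Y): not NE [P1→C gives 6>4; P2→Q gives 7>3; P3→X gives 6>5]
(B,P,Z): not NE [P1→C gives 9>1; P2→Q gives 7>3; P3→X gives 6>2]
(B,Q,X): not NE [P1→C gives 7>1; P3→Y gives 9>4]
(B,Q,Y): not NE [P1→C gives 8>4]
(B,Q,Z): not NE [P1→C gives 6>1; P3→Y gives 9>5]
(C,P,X): not NE [P1→B gives 7>6; P2→Q gives 2>1; P3→Z gives 4>0]
(C,P,Y): not NE [P3→Z gives 4>2]
(C,P,Z): not NE [P2→Q gives 8>6]
(C,Q,X): not NE [P3→Y gives 12>9]
(C,Q,Y): not NE [P2→P gives 8>4]
(C,Q,Z): not NE [P3→Y gives 12>8]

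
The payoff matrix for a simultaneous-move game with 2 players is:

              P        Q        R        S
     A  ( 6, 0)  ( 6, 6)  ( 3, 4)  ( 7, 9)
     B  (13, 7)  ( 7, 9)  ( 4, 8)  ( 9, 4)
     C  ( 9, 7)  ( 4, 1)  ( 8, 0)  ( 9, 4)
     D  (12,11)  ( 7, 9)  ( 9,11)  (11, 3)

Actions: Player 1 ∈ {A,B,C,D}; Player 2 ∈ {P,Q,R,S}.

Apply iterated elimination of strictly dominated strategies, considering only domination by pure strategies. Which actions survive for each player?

P1 drop A (B beats it: P:13>6 Q:7>6 R:4>3 S:9>7)
P1 drop C (D beats it: P:12>9 Q:7>4 R:9>8 S:11>9)
P2 drop S (P beats it: B:7>4 D:11>3)
P1→{B,D} P2→{P,Q,R}

Survivors P1:{B,D} P2:{P,Q,R}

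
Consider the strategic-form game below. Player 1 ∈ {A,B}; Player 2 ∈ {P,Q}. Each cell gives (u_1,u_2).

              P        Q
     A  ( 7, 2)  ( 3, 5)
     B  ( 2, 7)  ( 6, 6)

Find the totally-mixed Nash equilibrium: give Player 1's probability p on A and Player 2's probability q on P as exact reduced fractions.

p=1/4, q=3/8

P1 indiff ⇒ q·7+(1-q)·3 = q·2+(1-q)·6 ⇒ q(5) = (1-q)(3) ⇒ q = 3/8
P2 indiff ⇒ p·2+(1-p)·7 = p·5+(1-p)·6 ⇒ p(-3) = (1-p)(-1) ⇒ p = 1/4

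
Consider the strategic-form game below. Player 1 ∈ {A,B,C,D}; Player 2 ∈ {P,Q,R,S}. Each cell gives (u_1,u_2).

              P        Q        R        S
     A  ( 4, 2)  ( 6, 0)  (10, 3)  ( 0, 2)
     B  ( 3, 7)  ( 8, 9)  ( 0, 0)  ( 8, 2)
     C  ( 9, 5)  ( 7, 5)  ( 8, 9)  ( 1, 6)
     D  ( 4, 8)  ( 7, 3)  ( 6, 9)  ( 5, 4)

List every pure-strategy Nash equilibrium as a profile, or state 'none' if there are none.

Nash profiles: (A,R), (B,Q)

(A,P): not NE [P1→C gives 9>4; P2→R gives 3>2]
(A,Q): not NE [P1→B gives 8>6; P2→R gives 3>0]
(A,R): NE
(A,S): not NE [P1→B gives 8>0; P2→R gives 3>2]
(B,P): not NE [P1→C gives 9>3; P2→Q gives 9>7]
(B,Q): NE
(B,R): not NE [P1→A gives 10>0; P2→Q gives 9>0]
(B,S): not NE [P2→Q gives 9>2]
(C,P): not NE [P2→R gives 9>5]
(C,Q): not NE [P1→B gives 8>7; P2→R gives 9>5]
(C,R): not NE [P1→A gives 10>8]
(C,S): not NE [P1→B gives 8>1; P2→R gives 9>6]
(D,P): not NE [P1→C gives 9>4; P2→R gives 9>8]
(D,Q): not NE [P1→B gives 8>7; P2→R gives 9>3]
(D,R): not NE [P1→A gives 10>6]
(D,S): not NE [P1→B gives 8>5; P2→R gives 9>4]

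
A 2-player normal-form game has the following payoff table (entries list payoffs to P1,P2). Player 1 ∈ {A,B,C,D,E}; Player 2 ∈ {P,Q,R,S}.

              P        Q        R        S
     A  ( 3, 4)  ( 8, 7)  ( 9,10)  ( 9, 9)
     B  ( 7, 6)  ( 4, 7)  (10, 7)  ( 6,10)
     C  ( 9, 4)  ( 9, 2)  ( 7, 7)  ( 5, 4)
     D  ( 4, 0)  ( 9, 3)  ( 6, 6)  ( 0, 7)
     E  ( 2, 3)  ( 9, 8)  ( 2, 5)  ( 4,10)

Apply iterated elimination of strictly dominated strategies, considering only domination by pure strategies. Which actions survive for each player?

P2 drop P (R beats it: A:10>4 B:7>6 C:7>4 D:6>0 E:5>3)
P2 drop Q (S beats it: A:9>7 B:10>7 C:4>2 D:7>3 E:10>8)
P1 drop C (A beats it: R:9>7 S:9>5)
P1 drop D (A beats it: R:9>6 S:9>0)
P1 drop E (A beats it: R:9>2 S:9>4)
P1→{A,B} P2→{R,S}

Survivors P1:{A,B} P2:{R,S}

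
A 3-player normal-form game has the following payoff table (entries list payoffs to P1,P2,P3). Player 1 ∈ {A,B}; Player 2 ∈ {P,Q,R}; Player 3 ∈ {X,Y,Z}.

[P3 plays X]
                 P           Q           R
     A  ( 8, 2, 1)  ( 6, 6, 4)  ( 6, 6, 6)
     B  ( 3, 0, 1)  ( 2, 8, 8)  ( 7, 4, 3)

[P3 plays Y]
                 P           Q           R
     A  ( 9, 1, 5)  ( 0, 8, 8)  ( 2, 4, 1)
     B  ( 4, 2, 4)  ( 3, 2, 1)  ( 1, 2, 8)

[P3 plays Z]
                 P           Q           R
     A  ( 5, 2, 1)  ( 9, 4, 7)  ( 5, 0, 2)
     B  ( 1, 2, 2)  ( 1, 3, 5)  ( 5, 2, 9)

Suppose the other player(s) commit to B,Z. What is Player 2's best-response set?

argmax u_2 = {Q}

u_2(P vs B,Z) = 2
u_2(Q vs B,Z) = 3
u_2(R vs B,Z) = 2
max payoff 3 at {Q}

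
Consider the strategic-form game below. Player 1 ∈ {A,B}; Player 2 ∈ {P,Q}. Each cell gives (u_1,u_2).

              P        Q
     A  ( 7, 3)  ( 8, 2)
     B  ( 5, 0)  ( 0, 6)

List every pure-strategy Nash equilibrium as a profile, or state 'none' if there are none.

(A,P): NE
(A,Q): not NE [P2→P gives 3>2]
(B,P): not NE [P1→A gives 7>5; P2→Q gives 6>0]
(B,Q): not NE [P1→A gives 8>0]

NE set: (A,P)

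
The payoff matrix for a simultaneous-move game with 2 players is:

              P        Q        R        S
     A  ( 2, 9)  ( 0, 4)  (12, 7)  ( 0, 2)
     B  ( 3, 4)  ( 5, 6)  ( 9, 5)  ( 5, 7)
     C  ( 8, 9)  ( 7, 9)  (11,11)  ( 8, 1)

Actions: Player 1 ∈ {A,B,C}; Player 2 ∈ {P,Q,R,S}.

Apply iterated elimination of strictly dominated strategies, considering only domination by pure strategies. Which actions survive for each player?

Survivors P1:{A,C} P2:{P,R}

P1 drop B (C beats it: P:8>3 Q:7>5 R:11>9 S:8>5)
P2 drop Q (R beats it: A:7>4 C:11>9)
P2 drop S (P beats it: A:9>2 C:9>1)
P1→{A,C} P2→{P,R}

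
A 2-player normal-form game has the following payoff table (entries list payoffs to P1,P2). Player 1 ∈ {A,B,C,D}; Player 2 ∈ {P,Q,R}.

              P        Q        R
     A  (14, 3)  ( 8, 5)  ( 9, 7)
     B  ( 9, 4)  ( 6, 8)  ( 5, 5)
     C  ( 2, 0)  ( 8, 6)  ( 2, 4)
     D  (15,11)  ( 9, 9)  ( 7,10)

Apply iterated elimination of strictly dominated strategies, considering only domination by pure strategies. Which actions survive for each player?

IESDS → P1:{A,D} P2:{P,R}

P1 drop B (A beats it: P:14>9 Q:8>6 R:9>5)
P1 drop C (D beats it: P:15>2 Q:9>8 R:7>2)
P2 drop Q (R beats it: A:7>5 D:10>9)
P1→{A,D} P2→{P,R}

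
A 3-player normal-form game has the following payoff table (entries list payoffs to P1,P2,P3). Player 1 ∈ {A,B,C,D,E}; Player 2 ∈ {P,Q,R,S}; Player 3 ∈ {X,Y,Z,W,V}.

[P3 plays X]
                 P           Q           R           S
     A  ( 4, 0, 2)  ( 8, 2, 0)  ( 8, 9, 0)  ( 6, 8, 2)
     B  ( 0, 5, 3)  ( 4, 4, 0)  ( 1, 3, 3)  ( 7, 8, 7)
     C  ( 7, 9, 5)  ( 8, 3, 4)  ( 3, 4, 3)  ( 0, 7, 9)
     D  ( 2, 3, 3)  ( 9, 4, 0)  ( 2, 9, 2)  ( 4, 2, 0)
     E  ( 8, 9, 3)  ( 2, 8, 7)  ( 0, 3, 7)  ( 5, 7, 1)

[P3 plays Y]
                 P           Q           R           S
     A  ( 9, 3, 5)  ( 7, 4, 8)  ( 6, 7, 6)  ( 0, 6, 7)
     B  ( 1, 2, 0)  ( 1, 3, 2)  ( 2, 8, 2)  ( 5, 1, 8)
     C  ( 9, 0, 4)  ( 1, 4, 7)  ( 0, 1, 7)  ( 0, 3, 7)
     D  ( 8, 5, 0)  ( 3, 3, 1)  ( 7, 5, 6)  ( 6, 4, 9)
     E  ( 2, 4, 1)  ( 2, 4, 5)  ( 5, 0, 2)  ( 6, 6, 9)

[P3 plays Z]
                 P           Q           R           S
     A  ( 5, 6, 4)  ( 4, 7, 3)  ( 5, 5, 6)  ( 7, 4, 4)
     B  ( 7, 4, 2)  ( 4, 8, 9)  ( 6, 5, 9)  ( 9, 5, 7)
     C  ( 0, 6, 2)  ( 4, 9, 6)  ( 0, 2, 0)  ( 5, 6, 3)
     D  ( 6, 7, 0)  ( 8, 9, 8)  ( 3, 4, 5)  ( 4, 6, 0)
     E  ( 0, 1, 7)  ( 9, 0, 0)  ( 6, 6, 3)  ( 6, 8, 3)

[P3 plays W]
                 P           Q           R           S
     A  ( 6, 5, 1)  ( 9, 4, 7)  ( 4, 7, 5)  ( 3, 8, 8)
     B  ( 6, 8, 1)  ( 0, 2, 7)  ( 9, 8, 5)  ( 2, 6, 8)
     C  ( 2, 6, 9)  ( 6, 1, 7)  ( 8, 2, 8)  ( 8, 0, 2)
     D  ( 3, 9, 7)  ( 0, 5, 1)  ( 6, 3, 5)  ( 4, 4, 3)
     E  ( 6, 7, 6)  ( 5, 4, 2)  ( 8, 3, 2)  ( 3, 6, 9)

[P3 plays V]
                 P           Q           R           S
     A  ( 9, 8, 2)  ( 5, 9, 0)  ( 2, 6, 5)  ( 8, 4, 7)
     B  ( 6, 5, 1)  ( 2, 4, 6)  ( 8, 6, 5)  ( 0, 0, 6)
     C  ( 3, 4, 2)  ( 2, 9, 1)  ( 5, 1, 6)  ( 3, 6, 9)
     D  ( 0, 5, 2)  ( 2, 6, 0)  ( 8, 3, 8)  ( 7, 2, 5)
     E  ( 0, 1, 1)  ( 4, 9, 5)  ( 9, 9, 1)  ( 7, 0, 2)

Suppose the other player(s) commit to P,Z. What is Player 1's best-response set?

u_1(A vs P,Z) = 5
u_1(B vs P,Z) = 7
u_1(C vs P,Z) = 0
u_1(D vs P,Z) = 6
u_1(E vs P,Z) = 0
max payoff 7 at {B}

argmax u_1 = {B}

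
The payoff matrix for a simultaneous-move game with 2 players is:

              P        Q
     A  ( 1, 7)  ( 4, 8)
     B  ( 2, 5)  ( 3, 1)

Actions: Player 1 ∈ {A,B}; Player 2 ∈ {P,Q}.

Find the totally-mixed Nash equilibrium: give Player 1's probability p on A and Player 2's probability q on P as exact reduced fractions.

P1 indiff ⇒ q·1+(1-q)·4 = q·2+(1-q)·3 ⇒ q(-1) = (1-q)(-1) ⇒ q = 1/2
P2 indiff ⇒ p·7+(1-p)·5 = p·8+(1-p)·1 ⇒ p(-1) = (1-p)(-4) ⇒ p = 4/5

(p,q) = (4/5, 1/2)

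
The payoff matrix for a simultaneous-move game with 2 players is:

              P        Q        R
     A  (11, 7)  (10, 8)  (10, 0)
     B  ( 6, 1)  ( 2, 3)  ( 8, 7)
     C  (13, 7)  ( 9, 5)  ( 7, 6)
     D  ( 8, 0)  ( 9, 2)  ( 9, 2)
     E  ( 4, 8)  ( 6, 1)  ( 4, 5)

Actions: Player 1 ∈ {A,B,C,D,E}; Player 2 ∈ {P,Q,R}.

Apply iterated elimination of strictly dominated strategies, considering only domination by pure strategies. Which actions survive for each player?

P1 drop B (A beats it: P:11>6 Q:10>2 R:10>8)
P1 drop D (A beats it: P:11>8 Q:10>9 R:10>9)
P1 drop E (A beats it: P:11>4 Q:10>6 R:10>4)
P2 drop R (P beats it: A:7>0 C:7>6)
P1→{A,C} P2→{P,Q}

IESDS → P1:{A,C} P2:{P,Q}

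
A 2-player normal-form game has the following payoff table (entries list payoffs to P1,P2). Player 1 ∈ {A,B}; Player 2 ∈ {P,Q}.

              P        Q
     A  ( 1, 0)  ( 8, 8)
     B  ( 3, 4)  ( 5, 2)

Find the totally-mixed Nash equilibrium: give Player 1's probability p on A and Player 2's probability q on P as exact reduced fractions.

P1 indiff ⇒ q·1+(1-q)·8 = q·3+(1-q)·5 ⇒ q(-2) = (1-q)(-3) ⇒ q = 3/5
P2 indiff ⇒ p·0+(1-p)·4 = p·8+(1-p)·2 ⇒ p(-8) = (1-p)(-2) ⇒ p = 1/5

(p,q) = (1/5, 3/5)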